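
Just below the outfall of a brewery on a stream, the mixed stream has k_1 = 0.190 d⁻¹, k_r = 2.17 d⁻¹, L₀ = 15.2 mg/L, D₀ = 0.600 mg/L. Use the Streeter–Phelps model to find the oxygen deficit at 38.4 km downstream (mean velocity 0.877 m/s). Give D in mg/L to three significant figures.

Travel time t = x/v = 38.4 km / (0.877 m/s) = 38400 m / 0.877 m/s = 43790 s = 0.5068 d.
k_1 L₀/(k_r−k_1) = 0.190×15.2/(2.17−0.190) = 2.888/1.980 = 1.459 mg/L.
e^(−k_1 t) = e^(−0.190×0.5068) = 0.9082; e^(−k_r t) = e^(−2.17×0.5068) = 0.3330.
D = 1.459 × (0.9082 − 0.3330) + 0.600 × 0.3330 = 0.8390 + 0.1998 = 1.039 mg/L.

D ≈ 1.04 mg/L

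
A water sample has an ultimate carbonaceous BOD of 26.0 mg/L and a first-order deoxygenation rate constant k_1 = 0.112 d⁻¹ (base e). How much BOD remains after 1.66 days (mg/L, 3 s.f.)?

L_t = L₀ e^(−k_1 t) = 26.0 × e^(−0.112×1.66) = 26.0 × 0.8303 = 21.59 mg/L.

L ≈ 21.6 mg/L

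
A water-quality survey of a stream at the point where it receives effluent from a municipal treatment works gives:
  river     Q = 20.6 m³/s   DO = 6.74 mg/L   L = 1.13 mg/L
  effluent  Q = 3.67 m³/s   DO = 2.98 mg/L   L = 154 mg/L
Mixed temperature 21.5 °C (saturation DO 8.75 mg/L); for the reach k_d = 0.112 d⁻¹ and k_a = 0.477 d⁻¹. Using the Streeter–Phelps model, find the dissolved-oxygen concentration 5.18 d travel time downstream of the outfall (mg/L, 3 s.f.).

DO ≈ 5.00 mg/L

Mixed DO = (20.6×6.74 + 3.67×2.98)/(20.6+3.67) = 149.8/24.27 = 6.171 mg/L.
Mixed L₀ = (20.6×1.13 + 3.67×154)/(24.27) = 588.5/24.27 = 24.25 mg/L.
Initial deficit D₀ = C_s − DO₀ = 8.75 − 6.171 = 2.579 mg/L.
D(5.18) = [0.112×24.25/(0.477−0.112)](e^(−0.112×5.18) − e^(−0.477×5.18)) + 2.579 e^(−0.477×5.18)
= 7.440 × (0.5598 − 0.08451) + 2.579 × 0.08451 = 3.754 mg/L.
DO = 8.75 − 3.754 = 4.996 mg/L.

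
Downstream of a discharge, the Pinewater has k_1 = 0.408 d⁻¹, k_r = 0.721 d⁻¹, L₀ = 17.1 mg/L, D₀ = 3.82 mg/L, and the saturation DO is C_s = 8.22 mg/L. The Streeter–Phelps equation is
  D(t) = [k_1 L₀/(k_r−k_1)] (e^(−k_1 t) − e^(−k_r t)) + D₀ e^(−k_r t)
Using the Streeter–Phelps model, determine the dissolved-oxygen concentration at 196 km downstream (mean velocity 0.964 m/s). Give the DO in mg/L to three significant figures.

DO ≈ 3.07 mg/L

Travel time t = x/v = 196 km / (0.964 m/s) = 196000 m / 0.964 m/s = 203300 s = 2.353 d.
k_1 L₀/(k_r−k_1) = 0.408×17.1/(0.721−0.408) = 6.977/0.3130 = 22.29 mg/L.
e^(−k_1 t) = e^(−0.408×2.353) = 0.3828; e^(−k_r t) = e^(−0.721×2.353) = 0.1833.
D = 22.29 × (0.3828 − 0.1833) + 3.82 × 0.1833 = 4.448 + 0.7002 = 5.148 mg/L.
DO = C_s − D = 8.22 − 5.148 = 3.072 mg/L.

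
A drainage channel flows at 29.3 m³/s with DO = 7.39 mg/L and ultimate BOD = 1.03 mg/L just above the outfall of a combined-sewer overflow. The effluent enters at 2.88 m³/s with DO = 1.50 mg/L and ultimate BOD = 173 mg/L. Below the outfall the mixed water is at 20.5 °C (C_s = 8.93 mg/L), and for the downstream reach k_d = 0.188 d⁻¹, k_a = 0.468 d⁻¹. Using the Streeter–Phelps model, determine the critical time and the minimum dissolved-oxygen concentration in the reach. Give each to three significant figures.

Mixed DO = (29.3×7.39 + 2.88×1.50)/(29.3+2.88) = 220.8/32.18 = 6.863 mg/L.
Mixed L₀ = (29.3×1.03 + 2.88×173)/(32.18) = 528.4/32.18 = 16.42 mg/L.
Initial deficit D₀ = C_s − DO₀ = 8.93 − 6.863 = 2.067 mg/L.
t_c = (1/0.2800) ln[(0.468/0.188)(1 − 2.067×0.2800/(0.188×16.42))] = 3.571 × ln(2.023) = 2.516 d.
D_c = (0.188/0.468) × 16.42 × e^(−0.188×2.516) = 0.4017 × 16.42 × 0.6232 = 4.111 mg/L.
Minimum DO = 8.93 − 4.111 = 4.819 mg/L.

t_c ≈ 2.52 d; minimum DO ≈ 4.82 mg/L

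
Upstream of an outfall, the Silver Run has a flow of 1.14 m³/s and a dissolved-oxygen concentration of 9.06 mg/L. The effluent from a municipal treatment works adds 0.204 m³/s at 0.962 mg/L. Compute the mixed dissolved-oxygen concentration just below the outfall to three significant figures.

Flow-weighted mixing: C = (Q_r C_r + Q_w C_w)/(Q_r + Q_w)
= (1.14×9.06 + 0.204×0.962)/(1.14 + 0.204) = 10.52/1.344 = 7.831 mg/L.

7.83 mg/L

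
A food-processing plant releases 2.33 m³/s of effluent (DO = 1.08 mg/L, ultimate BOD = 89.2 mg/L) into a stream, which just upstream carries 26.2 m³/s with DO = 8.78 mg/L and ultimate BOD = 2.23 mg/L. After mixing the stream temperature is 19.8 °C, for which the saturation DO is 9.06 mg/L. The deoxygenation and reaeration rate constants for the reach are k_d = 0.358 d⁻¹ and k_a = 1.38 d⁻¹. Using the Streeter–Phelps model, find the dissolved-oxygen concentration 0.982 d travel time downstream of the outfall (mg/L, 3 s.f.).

Mixed DO = (26.2×8.78 + 2.33×1.08)/(26.2+2.33) = 232.6/28.53 = 8.151 mg/L.
Mixed L₀ = (26.2×2.23 + 2.33×89.2)/(28.53) = 266.3/28.53 = 9.333 mg/L.
Initial deficit D₀ = C_s − DO₀ = 9.06 − 8.151 = 0.9088 mg/L.
D(0.982) = [0.358×9.333/(1.38−0.358)](e^(−0.358×0.982) − e^(−1.38×0.982)) + 0.9088 e^(−1.38×0.982)
= 3.269 × (0.7036 − 0.2579) + 0.9088 × 0.2579 = 1.691 mg/L.
DO = 9.06 − 1.691 = 7.369 mg/L.

DO ≈ 7.37 mg/L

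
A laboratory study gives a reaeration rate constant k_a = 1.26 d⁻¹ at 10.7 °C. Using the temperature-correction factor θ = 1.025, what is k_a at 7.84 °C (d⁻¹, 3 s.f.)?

k_a(T₂) = k_a(T₁) · θ^(T₂−T₁) = 1.26 × 1.025^(7.84−10.7)
= 1.26 × 1.025^-2.86 = 1.26 × 0.9318 = 1.174 d⁻¹.

k_a ≈ 1.17 d⁻¹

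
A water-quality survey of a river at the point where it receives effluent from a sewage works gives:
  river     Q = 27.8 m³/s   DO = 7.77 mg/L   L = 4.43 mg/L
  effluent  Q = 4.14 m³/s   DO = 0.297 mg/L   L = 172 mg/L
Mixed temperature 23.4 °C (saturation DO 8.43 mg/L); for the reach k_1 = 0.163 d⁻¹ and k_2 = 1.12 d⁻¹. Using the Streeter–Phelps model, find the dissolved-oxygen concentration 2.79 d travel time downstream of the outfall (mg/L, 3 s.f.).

Mixed DO = (27.8×7.77 + 4.14×0.297)/(27.8+4.14) = 217.2/31.94 = 6.801 mg/L.
Mixed L₀ = (27.8×4.43 + 4.14×172)/(31.94) = 835.2/31.94 = 26.15 mg/L.
Initial deficit D₀ = C_s − DO₀ = 8.43 − 6.801 = 1.629 mg/L.
D(2.79) = [0.163×26.15/(1.12−0.163)](e^(−0.163×2.79) − e^(−1.12×2.79)) + 1.629 e^(−1.12×2.79)
= 4.454 × (0.6346 − 0.04395) + 1.629 × 0.04395 = 2.702 mg/L.
DO = 8.43 − 2.702 = 5.728 mg/L.

DO ≈ 5.73 mg/L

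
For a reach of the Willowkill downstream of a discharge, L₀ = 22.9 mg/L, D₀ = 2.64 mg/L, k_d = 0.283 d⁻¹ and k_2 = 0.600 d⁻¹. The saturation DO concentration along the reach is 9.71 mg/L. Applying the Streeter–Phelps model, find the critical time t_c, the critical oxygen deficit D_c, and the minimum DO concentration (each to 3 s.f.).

t_c ≈ 1.93 d; D_c ≈ 6.25 mg/L; min DO ≈ 3.46 mg/L

t_c = [1/(k_2−k_d)] ln[(k_2/k_d)(1 − D₀(k_2−k_d)/(k_d L₀))]
= [1/(0.600−0.283)] ln[(0.600/0.283)(1 − 2.64×0.3170/(0.283×22.9))]
= (1/0.3170) ln[2.120 × 0.8709] = 3.155 × ln(1.846) = 3.155 × 0.6132 = 1.934 d.
L(t_c) = L₀ e^(−k_d t_c) = 22.9 × 0.5784 = 13.25 mg/L, and at the critical point k_2 D_c = k_d L, so D_c = (0.283/0.600) × 13.25 = 6.248 mg/L.
Minimum DO = C_s − D_c = 9.71 − 6.248 = 3.462 mg/L.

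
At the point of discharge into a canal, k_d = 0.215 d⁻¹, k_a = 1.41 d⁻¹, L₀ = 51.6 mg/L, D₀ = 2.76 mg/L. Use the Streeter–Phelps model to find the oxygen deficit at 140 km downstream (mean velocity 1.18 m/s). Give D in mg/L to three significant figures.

Travel time t = x/v = 140 km / (1.18 m/s) = 140000 m / 1.18 m/s = 118600 s = 1.373 d.
k_d L₀/(k_a−k_d) = 0.215×51.6/(1.41−0.215) = 11.09/1.195 = 9.284 mg/L.
e^(−k_d t) = e^(−0.215×1.373) = 0.7444; e^(−k_a t) = e^(−1.41×1.373) = 0.1443.
D = 9.284 × (0.7444 − 0.1443) + 2.76 × 0.1443 = 5.571 + 0.3981 = 5.969 mg/L.

D ≈ 5.97 mg/L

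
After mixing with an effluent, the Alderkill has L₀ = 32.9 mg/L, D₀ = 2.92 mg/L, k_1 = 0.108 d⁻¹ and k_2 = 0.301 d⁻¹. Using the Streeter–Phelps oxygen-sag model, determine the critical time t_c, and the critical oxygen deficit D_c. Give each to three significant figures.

t_c ≈ 4.42 d; D_c ≈ 7.33 mg/L

With k_2/k_1 = 2.787 and 1 − D₀(k_2−k_1)/(k_1 L₀) = 0.8414,
t_c = ln(2.787 × 0.8414) / (0.301 − 0.108) = ln(2.345) / 0.1930 = 0.8523/0.1930 = 4.416 d.
D_c = (k_1/k_2) L₀ e^(−k_1 t_c) = (0.108/0.301) × 32.9 × e^(−0.108×4.416) = 0.3588 × 32.9 × 0.6207 = 7.327 mg/L.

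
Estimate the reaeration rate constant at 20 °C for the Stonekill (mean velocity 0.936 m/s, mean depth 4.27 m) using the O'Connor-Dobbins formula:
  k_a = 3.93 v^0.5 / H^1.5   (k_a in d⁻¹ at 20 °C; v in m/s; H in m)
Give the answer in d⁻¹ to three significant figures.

k_a = 3.93 × 0.936^0.5 / 4.27^1.5 = 3.93 × 0.9675 / 8.824 = 0.4309 d⁻¹.

k_a ≈ 0.431 d⁻¹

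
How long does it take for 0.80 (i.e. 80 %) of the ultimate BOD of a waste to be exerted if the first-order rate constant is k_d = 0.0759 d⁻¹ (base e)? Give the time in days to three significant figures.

t ≈ 21.2 d

y/L₀ = 1 − e^(−k_d t) = 0.80 ⇒ e^(−k_d t) = 0.200
t = −ln(0.200) / 0.0759 = 1.609 / 0.0759 = 21.20 d.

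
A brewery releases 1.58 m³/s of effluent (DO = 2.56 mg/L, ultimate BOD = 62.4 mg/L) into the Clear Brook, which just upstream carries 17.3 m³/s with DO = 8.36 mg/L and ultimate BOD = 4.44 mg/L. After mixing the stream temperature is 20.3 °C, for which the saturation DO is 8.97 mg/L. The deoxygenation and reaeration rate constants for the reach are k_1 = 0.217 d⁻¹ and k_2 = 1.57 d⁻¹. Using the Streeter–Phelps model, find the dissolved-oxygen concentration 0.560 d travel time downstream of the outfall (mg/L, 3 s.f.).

DO ≈ 7.81 mg/L

Mixed DO = (17.3×8.36 + 1.58×2.56)/(17.3+1.58) = 148.7/18.88 = 7.875 mg/L.
Mixed L₀ = (17.3×4.44 + 1.58×62.4)/(18.88) = 175.4/18.88 = 9.290 mg/L.
Initial deficit D₀ = C_s − DO₀ = 8.97 − 7.875 = 1.095 mg/L.
D(0.560) = [0.217×9.290/(1.57−0.217)](e^(−0.217×0.560) − e^(−1.57×0.560)) + 1.095 e^(−1.57×0.560)
= 1.490 × (0.8856 − 0.4151) + 1.095 × 0.4151 = 1.156 mg/L.
DO = 8.97 − 1.156 = 7.814 mg/L.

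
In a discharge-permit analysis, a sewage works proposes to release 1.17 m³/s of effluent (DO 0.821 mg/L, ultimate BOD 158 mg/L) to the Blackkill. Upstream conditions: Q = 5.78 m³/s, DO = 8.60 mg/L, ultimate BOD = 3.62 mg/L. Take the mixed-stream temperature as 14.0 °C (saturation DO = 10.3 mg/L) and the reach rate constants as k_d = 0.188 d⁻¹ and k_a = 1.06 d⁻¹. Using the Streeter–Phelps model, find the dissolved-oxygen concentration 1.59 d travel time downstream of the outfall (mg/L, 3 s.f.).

DO ≈ 6.19 mg/L

Mixed DO = (5.78×8.60 + 1.17×0.821)/(5.78+1.17) = 50.67/6.950 = 7.290 mg/L.
Mixed L₀ = (5.78×3.62 + 1.17×158)/(6.950) = 205.8/6.950 = 29.61 mg/L.
Initial deficit D₀ = C_s − DO₀ = 10.3 − 7.290 = 3.010 mg/L.
D(1.59) = [0.188×29.61/(1.06−0.188)](e^(−0.188×1.59) − e^(−1.06×1.59)) + 3.010 e^(−1.06×1.59)
= 6.384 × (0.7416 − 0.1854) + 3.010 × 0.1854 = 4.109 mg/L.
DO = 10.3 − 4.109 = 6.191 mg/L.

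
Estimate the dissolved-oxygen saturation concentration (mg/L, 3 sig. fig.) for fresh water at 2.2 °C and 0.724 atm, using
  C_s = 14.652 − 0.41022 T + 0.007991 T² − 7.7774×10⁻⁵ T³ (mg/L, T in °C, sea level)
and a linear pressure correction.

At sea level: C_s = 14.652 − 0.41022×2.2 + 0.007991×2.2² − 7.7774×10⁻⁵×2.2³ = 13.79 mg/L.
Pressure correction: C_s' = 13.79 × 0.724 = 9.982 mg/L.

C_s ≈ 9.98 mg/L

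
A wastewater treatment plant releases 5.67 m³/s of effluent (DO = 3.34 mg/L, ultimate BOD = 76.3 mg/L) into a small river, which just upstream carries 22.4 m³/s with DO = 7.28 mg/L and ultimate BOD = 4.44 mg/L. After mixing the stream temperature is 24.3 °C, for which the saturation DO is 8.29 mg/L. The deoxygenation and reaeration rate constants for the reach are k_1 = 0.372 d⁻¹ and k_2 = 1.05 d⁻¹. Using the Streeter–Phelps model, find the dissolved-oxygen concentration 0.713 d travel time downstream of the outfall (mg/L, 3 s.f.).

DO ≈ 4.38 mg/L

Mixed DO = (22.4×7.28 + 5.67×3.34)/(22.4+5.67) = 182.0/28.07 = 6.484 mg/L.
Mixed L₀ = (22.4×4.44 + 5.67×76.3)/(28.07) = 532.1/28.07 = 18.96 mg/L.
Initial deficit D₀ = C_s − DO₀ = 8.29 − 6.484 = 1.806 mg/L.
D(0.713) = [0.372×18.96/(1.05−0.372)](e^(−0.372×0.713) − e^(−1.05×0.713)) + 1.806 e^(−1.05×0.713)
= 10.40 × (0.7670 − 0.4730) + 1.806 × 0.4730 = 3.912 mg/L.
DO = 8.29 − 3.912 = 4.378 mg/L.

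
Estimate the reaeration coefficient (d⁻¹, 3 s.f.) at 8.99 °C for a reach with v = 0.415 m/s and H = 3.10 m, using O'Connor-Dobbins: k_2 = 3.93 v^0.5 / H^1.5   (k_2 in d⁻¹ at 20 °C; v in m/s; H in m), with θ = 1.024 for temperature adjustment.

k_2(20) = 3.93 × 0.415^0.5 / 3.10^1.5 = 3.93 × 0.6442 / 5.458 = 0.4638 d⁻¹.
k_2(8.99) = 0.4638 × 1.024^(8.99−20) = 0.4638 × 0.7702 = 0.3572 d⁻¹.

k_2 ≈ 0.357 d⁻¹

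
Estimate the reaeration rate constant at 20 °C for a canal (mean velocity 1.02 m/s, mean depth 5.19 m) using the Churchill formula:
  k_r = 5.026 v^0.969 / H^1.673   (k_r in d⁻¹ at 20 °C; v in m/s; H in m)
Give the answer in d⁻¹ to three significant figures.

k_r ≈ 0.326 d⁻¹

k_r = 5.026 × 1.02^0.969 / 5.19^1.673 = 5.026 × 1.019 / 15.72 = 0.3259 d⁻¹.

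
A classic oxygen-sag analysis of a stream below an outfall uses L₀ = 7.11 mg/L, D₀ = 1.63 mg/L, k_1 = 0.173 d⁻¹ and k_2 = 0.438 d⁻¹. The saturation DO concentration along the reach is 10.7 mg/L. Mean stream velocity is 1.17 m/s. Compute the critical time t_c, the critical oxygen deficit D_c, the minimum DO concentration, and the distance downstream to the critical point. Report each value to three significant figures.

At the critical point dD/dt = 0, so k_1 L₀ e^(−k_1 t) = k_2 D. Substituting D(t) from the Streeter–Phelps equation and solving for t gives
t_c = ln[(k_2/k_1)(1 − D₀(k_2−k_1)/(k_1 L₀))] / (k_2−k_1).
Here k_2−k_1 = 0.2650 d⁻¹ and 1 − D₀(k_2−k_1)/(k_1 L₀) = 1 − 1.63×0.2650/(0.173×7.11) = 0.6488, so
t_c = ln(2.532 × 0.6488) / 0.2650 = 0.4963 / 0.2650 = 1.873 d.
L(t_c) = L₀ e^(−k_1 t_c) = 7.11 × 0.7232 = 5.142 mg/L, and at the critical point k_2 D_c = k_1 L, so D_c = (0.173/0.438) × 5.142 = 2.031 mg/L.
Minimum DO = C_s − D_c = 10.7 − 2.031 = 8.669 mg/L.
x_c = v t_c = 1.17 m/s × 1.873 d × 86400 s/d = 189300 m ≈ 189 km.

t_c ≈ 1.87 d; D_c ≈ 2.03 mg/L; min DO ≈ 8.67 mg/L; x_c ≈ 189 km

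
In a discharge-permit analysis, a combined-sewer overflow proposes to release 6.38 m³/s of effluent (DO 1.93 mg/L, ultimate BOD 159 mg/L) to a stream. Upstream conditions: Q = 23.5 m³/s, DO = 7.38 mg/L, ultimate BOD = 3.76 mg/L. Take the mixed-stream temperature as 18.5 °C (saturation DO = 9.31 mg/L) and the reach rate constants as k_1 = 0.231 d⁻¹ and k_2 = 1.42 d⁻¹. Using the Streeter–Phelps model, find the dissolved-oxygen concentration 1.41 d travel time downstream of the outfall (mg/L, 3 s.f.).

Mixed DO = (23.5×7.38 + 6.38×1.93)/(23.5+6.38) = 185.7/29.88 = 6.216 mg/L.
Mixed L₀ = (23.5×3.76 + 6.38×159)/(29.88) = 1103/29.88 = 36.91 mg/L.
Initial deficit D₀ = C_s − DO₀ = 9.31 − 6.216 = 3.094 mg/L.
D(1.41) = [0.231×36.91/(1.42−0.231)](e^(−0.231×1.41) − e^(−1.42×1.41)) + 3.094 e^(−1.42×1.41)
= 7.170 × (0.7220 − 0.1350) + 3.094 × 0.1350 = 4.627 mg/L.
DO = 9.31 − 4.627 = 4.683 mg/L.

DO ≈ 4.68 mg/L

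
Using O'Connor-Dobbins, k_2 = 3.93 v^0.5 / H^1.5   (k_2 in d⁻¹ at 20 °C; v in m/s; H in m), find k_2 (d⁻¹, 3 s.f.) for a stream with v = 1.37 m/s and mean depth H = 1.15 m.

k_2 = 3.93 × 1.37^0.5 / 1.15^1.5 = 3.93 × 1.170 / 1.233 = 3.730 d⁻¹.

k_2 ≈ 3.73 d⁻¹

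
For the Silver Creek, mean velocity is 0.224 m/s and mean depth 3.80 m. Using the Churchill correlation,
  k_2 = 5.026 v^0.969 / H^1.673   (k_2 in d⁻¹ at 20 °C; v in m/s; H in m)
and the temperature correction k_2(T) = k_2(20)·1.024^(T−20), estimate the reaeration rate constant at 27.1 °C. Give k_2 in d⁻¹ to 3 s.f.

k_2 ≈ 0.150 d⁻¹

k_2(20) = 5.026 × 0.224^0.969 / 3.80^1.673 = 5.026 × 0.2346 / 9.332 = 0.1264 d⁻¹.
k_2(27.1) = 0.1264 × 1.024^(27.1−20) = 0.1264 × 1.183 = 0.1495 d⁻¹.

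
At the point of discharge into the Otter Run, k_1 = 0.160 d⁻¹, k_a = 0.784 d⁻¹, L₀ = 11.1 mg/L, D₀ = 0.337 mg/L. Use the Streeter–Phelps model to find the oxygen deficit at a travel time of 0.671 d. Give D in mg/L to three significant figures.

k_1 L₀/(k_a−k_1) = 0.160×11.1/(0.784−0.160) = 1.776/0.6240 = 2.846 mg/L.
e^(−k_1 t) = e^(−0.160×0.6710) = 0.8982; e^(−k_a t) = e^(−0.784×0.6710) = 0.5909.
D = 2.846 × (0.8982 − 0.5909) + 0.337 × 0.5909 = 0.8746 + 0.1991 = 1.074 mg/L.

D ≈ 1.07 mg/L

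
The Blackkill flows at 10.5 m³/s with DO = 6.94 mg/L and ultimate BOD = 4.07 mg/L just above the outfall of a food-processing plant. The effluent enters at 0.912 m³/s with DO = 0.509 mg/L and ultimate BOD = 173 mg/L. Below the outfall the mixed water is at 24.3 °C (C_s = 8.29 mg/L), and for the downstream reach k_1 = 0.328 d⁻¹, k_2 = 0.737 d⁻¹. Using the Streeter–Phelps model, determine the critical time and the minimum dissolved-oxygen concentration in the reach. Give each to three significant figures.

t_c ≈ 1.63 d; minimum DO ≈ 3.71 mg/L

Mixed DO = (10.5×6.94 + 0.912×0.509)/(10.5+0.912) = 73.33/11.41 = 6.426 mg/L.
Mixed L₀ = (10.5×4.07 + 0.912×173)/(11.41) = 200.5/11.41 = 17.57 mg/L.
Initial deficit D₀ = C_s − DO₀ = 8.29 − 6.426 = 1.864 mg/L.
t_c = (1/0.4090) ln[(0.737/0.328)(1 − 1.864×0.4090/(0.328×17.57))] = 2.445 × ln(1.950) = 1.632 d.
D_c = (0.328/0.737) × 17.57 × e^(−0.328×1.632) = 0.4450 × 17.57 × 0.5854 = 4.578 mg/L.
Minimum DO = 8.29 − 4.578 = 3.712 mg/L.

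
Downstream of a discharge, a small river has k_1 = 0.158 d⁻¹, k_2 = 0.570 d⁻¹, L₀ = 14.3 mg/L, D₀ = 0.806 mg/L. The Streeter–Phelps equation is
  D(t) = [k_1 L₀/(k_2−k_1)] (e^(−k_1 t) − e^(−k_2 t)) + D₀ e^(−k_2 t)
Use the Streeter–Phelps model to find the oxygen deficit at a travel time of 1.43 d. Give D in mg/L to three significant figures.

D ≈ 2.30 mg/L

k_1 L₀/(k_2−k_1) = 0.158×14.3/(0.570−0.158) = 2.259/0.4120 = 5.484 mg/L.
e^(−k_1 t) = e^(−0.158×1.430) = 0.7978; e^(−k_2 t) = e^(−0.570×1.430) = 0.4426.
D = 5.484 × (0.7978 − 0.4426) + 0.806 × 0.4426 = 1.948 + 0.3567 = 2.304 mg/L.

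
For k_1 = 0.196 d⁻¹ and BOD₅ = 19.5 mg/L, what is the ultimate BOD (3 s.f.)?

L₀ ≈ 31.2 mg/L

BOD₅ = L₀(1 − e^(−5k_1)) ⇒ L₀ = BOD₅ / (1 − e^(−5×0.196))
= 19.5 / (1 − 0.3753) = 19.5 / 0.6247 = 31.22 mg/L.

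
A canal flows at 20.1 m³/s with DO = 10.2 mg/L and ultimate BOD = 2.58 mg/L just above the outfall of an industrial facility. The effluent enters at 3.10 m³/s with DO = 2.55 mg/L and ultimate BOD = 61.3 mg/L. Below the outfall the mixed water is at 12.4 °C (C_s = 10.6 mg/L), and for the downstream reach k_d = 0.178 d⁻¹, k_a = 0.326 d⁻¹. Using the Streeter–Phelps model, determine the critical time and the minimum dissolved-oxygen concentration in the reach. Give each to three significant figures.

Mixed DO = (20.1×10.2 + 3.10×2.55)/(20.1+3.10) = 212.9/23.20 = 9.178 mg/L.
Mixed L₀ = (20.1×2.58 + 3.10×61.3)/(23.20) = 241.9/23.20 = 10.43 mg/L.
Initial deficit D₀ = C_s − DO₀ = 10.6 − 9.178 = 1.422 mg/L.
t_c = (1/0.1480) ln[(0.326/0.178)(1 − 1.422×0.1480/(0.178×10.43))] = 6.757 × ln(1.624) = 3.275 d.
D_c = (0.178/0.326) × 10.43 × e^(−0.178×3.275) = 0.5460 × 10.43 × 0.5582 = 3.178 mg/L.
Minimum DO = 10.6 − 3.178 = 7.422 mg/L.

t_c ≈ 3.28 d; minimum DO ≈ 7.42 mg/L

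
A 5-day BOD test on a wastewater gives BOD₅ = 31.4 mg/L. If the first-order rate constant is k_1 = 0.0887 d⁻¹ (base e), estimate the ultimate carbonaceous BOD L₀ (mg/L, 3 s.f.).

BOD₅ = L₀(1 − e^(−5k_1)) ⇒ L₀ = BOD₅ / (1 − e^(−5×0.0887))
= 31.4 / (1 − 0.6418) = 31.4 / 0.3582 = 87.66 mg/L.

L₀ ≈ 87.7 mg/L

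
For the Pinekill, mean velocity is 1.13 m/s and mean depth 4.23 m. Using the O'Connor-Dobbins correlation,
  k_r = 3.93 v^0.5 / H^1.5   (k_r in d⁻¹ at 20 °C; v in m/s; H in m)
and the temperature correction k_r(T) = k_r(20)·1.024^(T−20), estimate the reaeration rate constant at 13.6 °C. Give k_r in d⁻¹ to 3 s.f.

k_r ≈ 0.413 d⁻¹

k_r(20) = 3.93 × 1.13^0.5 / 4.23^1.5 = 3.93 × 1.063 / 8.700 = 0.4802 d⁻¹.
k_r(13.6) = 0.4802 × 1.024^(13.6−20) = 0.4802 × 0.8592 = 0.4126 d⁻¹.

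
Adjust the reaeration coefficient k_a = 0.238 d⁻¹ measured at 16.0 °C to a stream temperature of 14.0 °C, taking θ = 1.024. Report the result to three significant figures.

k_a(T₂) = k_a(T₁) · θ^(T₂−T₁) = 0.238 × 1.024^(14.0−16.0)
= 0.238 × 1.024^-2.00 = 0.238 × 0.9537 = 0.2270 d⁻¹.

k_a ≈ 0.227 d⁻¹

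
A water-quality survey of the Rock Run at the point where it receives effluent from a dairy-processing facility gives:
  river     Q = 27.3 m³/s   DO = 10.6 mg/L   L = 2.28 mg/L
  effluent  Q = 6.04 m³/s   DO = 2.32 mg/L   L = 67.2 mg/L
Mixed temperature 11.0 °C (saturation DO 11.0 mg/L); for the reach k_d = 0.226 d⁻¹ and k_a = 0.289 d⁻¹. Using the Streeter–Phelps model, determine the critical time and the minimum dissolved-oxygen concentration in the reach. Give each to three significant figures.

t_c ≈ 3.29 d; minimum DO ≈ 5.78 mg/L

Mixed DO = (27.3×10.6 + 6.04×2.32)/(27.3+6.04) = 303.4/33.34 = 9.100 mg/L.
Mixed L₀ = (27.3×2.28 + 6.04×67.2)/(33.34) = 468.1/33.34 = 14.04 mg/L.
Initial deficit D₀ = C_s − DO₀ = 11.0 − 9.100 = 1.900 mg/L.
t_c = (1/0.06300) ln[(0.289/0.226)(1 − 1.900×0.06300/(0.226×14.04))] = 15.87 × ln(1.231) = 3.293 d.
D_c = (0.226/0.289) × 14.04 × e^(−0.226×3.293) = 0.7820 × 14.04 × 0.4751 = 5.217 mg/L.
Minimum DO = 11.0 − 5.217 = 5.783 mg/L.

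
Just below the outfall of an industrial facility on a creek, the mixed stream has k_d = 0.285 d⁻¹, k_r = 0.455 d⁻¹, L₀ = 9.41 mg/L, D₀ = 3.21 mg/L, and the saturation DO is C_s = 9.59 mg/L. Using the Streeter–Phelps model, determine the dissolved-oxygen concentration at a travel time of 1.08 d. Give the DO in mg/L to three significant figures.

DO ≈ 5.68 mg/L

k_d L₀/(k_r−k_d) = 0.285×9.41/(0.455−0.285) = 2.682/0.1700 = 15.78 mg/L.
e^(−k_d t) = e^(−0.285×1.080) = 0.7351; e^(−k_r t) = e^(−0.455×1.080) = 0.6118.
D = 15.78 × (0.7351 − 0.6118) + 3.21 × 0.6118 = 1.945 + 1.964 = 3.909 mg/L.
DO = C_s − D = 9.59 − 3.909 = 5.681 mg/L.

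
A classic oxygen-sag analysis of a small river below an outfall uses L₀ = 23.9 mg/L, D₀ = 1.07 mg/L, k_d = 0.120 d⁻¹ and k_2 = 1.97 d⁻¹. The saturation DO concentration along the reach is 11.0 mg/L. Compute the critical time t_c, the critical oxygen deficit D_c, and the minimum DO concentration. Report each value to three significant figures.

t_c ≈ 0.879 d; D_c ≈ 1.31 mg/L; min DO ≈ 9.69 mg/L

With k_2/k_d = 16.42 and 1 − D₀(k_2−k_d)/(k_d L₀) = 0.3098,
t_c = ln(16.42 × 0.3098) / (1.97 − 0.120) = ln(5.086) / 1.850 = 1.626/1.850 = 0.8792 d.
L(t_c) = L₀ e^(−k_d t_c) = 23.9 × 0.8999 = 21.51 mg/L, and at the critical point k_2 D_c = k_d L, so D_c = (0.120/1.97) × 21.51 = 1.310 mg/L.
Minimum DO = C_s − D_c = 11.0 − 1.310 = 9.690 mg/L.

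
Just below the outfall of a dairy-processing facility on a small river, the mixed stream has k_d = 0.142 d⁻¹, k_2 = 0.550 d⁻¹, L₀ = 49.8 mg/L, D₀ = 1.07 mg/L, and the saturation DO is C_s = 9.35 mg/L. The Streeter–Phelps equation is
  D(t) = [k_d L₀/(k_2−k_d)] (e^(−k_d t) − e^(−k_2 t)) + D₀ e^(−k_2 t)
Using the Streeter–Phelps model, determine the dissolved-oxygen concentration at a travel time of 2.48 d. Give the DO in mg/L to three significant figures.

k_d L₀/(k_2−k_d) = 0.142×49.8/(0.550−0.142) = 7.072/0.4080 = 17.33 mg/L.
e^(−k_d t) = e^(−0.142×2.480) = 0.7032; e^(−k_2 t) = e^(−0.550×2.480) = 0.2556.
D = 17.33 × (0.7032 − 0.2556) + 1.07 × 0.2556 = 7.757 + 0.2735 = 8.030 mg/L.
DO = C_s − D = 9.35 − 8.030 = 1.320 mg/L.

DO ≈ 1.32 mg/L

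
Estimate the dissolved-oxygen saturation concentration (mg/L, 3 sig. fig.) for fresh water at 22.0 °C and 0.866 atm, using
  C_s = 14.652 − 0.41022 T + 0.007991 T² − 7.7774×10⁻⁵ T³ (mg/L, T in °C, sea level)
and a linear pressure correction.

C_s ≈ 7.51 mg/L

At sea level: C_s = 14.652 − 0.41022×22.0 + 0.007991×22.0² − 7.7774×10⁻⁵×22.0³ = 8.667 mg/L.
Pressure correction: C_s' = 8.667 × 0.866 = 7.505 mg/L.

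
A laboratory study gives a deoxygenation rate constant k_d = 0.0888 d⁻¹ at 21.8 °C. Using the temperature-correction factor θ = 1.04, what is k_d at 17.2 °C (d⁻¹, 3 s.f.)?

k_d ≈ 0.0741 d⁻¹

k_d(T₂) = k_d(T₁) · θ^(T₂−T₁) = 0.0888 × 1.04^(17.2−21.8)
= 0.0888 × 1.04^-4.60 = 0.0888 × 0.8349 = 0.07414 d⁻¹.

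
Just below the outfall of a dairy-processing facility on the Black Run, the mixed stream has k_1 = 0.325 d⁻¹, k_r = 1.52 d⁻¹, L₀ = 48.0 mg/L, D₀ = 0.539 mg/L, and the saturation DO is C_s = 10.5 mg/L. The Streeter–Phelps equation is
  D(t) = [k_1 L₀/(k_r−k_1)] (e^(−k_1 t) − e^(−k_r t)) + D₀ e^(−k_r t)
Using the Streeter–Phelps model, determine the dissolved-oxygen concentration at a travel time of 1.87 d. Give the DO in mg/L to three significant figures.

DO ≈ 4.12 mg/L

k_1 L₀/(k_r−k_1) = 0.325×48.0/(1.52−0.325) = 15.60/1.195 = 13.05 mg/L.
e^(−k_1 t) = e^(−0.325×1.870) = 0.5446; e^(−k_r t) = e^(−1.52×1.870) = 0.05829.
D = 13.05 × (0.5446 − 0.05829) + 0.539 × 0.05829 = 6.348 + 0.03142 = 6.380 mg/L.
DO = C_s − D = 10.5 − 6.380 = 4.120 mg/L.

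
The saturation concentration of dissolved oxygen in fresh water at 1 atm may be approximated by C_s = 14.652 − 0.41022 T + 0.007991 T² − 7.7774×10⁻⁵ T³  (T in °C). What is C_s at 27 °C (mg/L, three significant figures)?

C_s = 14.652 − 0.41022×27 + 0.007991×27² − 7.7774×10⁻⁵×27³ = 7.871 mg/L.

C_s ≈ 7.87 mg/L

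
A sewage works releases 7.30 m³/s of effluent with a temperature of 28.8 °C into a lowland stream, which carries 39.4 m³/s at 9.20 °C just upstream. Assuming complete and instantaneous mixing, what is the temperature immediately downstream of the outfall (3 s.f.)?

Flow-weighted mixing: C = (Q_r C_r + Q_w C_w)/(Q_r + Q_w)
= (39.4×9.20 + 7.30×28.8)/(39.4 + 7.30) = 572.7/46.70 = 12.26 °C.

12.3 °C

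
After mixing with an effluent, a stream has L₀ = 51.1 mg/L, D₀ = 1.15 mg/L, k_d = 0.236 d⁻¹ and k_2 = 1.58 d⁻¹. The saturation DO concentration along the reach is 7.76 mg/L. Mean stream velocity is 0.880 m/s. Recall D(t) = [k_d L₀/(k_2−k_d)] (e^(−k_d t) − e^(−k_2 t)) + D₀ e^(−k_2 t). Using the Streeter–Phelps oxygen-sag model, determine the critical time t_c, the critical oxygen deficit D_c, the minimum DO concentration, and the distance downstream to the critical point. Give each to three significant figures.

t_c ≈ 1.31 d; D_c ≈ 5.60 mg/L; min DO ≈ 2.16 mg/L; x_c ≈ 99.8 km

With k_2/k_d = 6.695 and 1 − D₀(k_2−k_d)/(k_d L₀) = 0.8718,
t_c = ln(6.695 × 0.8718) / (1.58 − 0.236) = ln(5.837) / 1.344 = 1.764/1.344 = 1.313 d.
L(t_c) = L₀ e^(−k_d t_c) = 51.1 × 0.7336 = 37.49 mg/L, and at the critical point k_2 D_c = k_d L, so D_c = (0.236/1.58) × 37.49 = 5.599 mg/L.
Minimum DO = C_s − D_c = 7.76 − 5.599 = 2.161 mg/L.
x_c = v t_c = 0.880 m/s × 1.313 d × 86400 s/d = 99800 m ≈ 99.8 km.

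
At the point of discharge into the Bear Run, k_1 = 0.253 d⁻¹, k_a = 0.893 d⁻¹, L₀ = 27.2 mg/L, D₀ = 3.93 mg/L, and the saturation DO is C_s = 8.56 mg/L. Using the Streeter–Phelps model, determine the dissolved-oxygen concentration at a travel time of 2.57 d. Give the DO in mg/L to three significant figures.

k_1 L₀/(k_a−k_1) = 0.253×27.2/(0.893−0.253) = 6.882/0.6400 = 10.75 mg/L.
e^(−k_1 t) = e^(−0.253×2.570) = 0.5219; e^(−k_a t) = e^(−0.893×2.570) = 0.1008.
D = 10.75 × (0.5219 − 0.1008) + 3.93 × 0.1008 = 4.529 + 0.3960 = 4.925 mg/L.
DO = C_s − D = 8.56 − 4.925 = 3.635 mg/L.

DO ≈ 3.64 mg/L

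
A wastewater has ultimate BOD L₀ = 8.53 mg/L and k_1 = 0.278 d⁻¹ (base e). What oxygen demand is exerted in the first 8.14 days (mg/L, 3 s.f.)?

y ≈ 7.64 mg/L

y_t = L₀(1 − e^(−k_1 t)) = 8.53 × (1 − e^(−0.278×8.14))
= 8.53 × (1 − 0.1040) = 8.53 × 0.8960 = 7.642 mg/L.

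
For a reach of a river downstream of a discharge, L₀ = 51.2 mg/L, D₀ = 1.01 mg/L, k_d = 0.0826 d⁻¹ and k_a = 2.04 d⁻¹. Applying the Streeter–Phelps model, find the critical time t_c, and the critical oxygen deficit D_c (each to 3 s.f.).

At the critical point dD/dt = 0, so k_d L₀ e^(−k_d t) = k_a D. Substituting D(t) from the Streeter–Phelps equation and solving for t gives
t_c = ln[(k_a/k_d)(1 − D₀(k_a−k_d)/(k_d L₀))] / (k_a−k_d).
Here k_a−k_d = 1.957 d⁻¹ and 1 − D₀(k_a−k_d)/(k_d L₀) = 1 − 1.01×1.957/(0.0826×51.2) = 0.5325, so
t_c = ln(24.70 × 0.5325) / 1.957 = 2.577 / 1.957 = 1.316 d.
L(t_c) = L₀ e^(−k_d t_c) = 51.2 × 0.8970 = 45.93 mg/L, and at the critical point k_a D_c = k_d L, so D_c = (0.0826/2.04) × 45.93 = 1.860 mg/L.

t_c ≈ 1.32 d; D_c ≈ 1.86 mg/L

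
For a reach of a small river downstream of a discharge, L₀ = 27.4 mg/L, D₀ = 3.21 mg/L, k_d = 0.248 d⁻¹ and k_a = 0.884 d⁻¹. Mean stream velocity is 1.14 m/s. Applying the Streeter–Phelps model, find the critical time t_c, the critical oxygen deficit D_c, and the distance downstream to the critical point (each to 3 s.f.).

t_c = [1/(k_a−k_d)] ln[(k_a/k_d)(1 − D₀(k_a−k_d)/(k_d L₀))]
= [1/(0.884−0.248)] ln[(0.884/0.248)(1 − 3.21×0.6360/(0.248×27.4))]
= (1/0.6360) ln[3.565 × 0.6996] = 1.572 × ln(2.494) = 1.572 × 0.9137 = 1.437 d.
D_c = (k_d/k_a) L₀ e^(−k_d t_c) = (0.248/0.884) × 27.4 × e^(−0.248×1.437) = 0.2805 × 27.4 × 0.7003 = 5.383 mg/L.
x_c = v t_c = 1.14 m/s × 1.437 d × 86400 s/d = 141500 m ≈ 142 km.

t_c ≈ 1.44 d; D_c ≈ 5.38 mg/L; x_c ≈ 142 km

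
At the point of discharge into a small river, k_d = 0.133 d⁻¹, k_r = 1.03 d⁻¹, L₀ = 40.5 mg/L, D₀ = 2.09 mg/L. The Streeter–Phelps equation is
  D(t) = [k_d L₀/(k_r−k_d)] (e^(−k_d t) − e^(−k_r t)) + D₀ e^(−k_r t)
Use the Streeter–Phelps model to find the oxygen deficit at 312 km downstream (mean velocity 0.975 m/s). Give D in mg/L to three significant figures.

Travel time t = x/v = 312 km / (0.975 m/s) = 312000 m / 0.975 m/s = 320000 s = 3.704 d.
k_d L₀/(k_r−k_d) = 0.133×40.5/(1.03−0.133) = 5.386/0.8970 = 6.005 mg/L.
e^(−k_d t) = e^(−0.133×3.704) = 0.6110; e^(−k_r t) = e^(−1.03×3.704) = 0.02204.
D = 6.005 × (0.6110 − 0.02204) + 2.09 × 0.02204 = 3.537 + 0.04607 = 3.583 mg/L.

D ≈ 3.58 mg/L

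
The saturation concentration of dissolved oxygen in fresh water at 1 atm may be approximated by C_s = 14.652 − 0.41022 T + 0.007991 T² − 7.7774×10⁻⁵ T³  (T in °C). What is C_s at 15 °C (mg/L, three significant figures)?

C_s = 14.652 − 0.41022×15 + 0.007991×15² − 7.7774×10⁻⁵×15³ = 10.03 mg/L.

C_s ≈ 10.0 mg/L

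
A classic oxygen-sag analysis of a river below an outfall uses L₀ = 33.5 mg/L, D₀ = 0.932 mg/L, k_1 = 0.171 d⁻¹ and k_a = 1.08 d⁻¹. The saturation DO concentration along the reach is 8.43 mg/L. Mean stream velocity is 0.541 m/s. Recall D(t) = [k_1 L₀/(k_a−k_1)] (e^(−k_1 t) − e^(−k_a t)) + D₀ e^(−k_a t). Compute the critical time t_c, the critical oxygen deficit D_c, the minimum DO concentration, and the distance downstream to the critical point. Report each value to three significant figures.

t_c = [1/(k_a−k_1)] ln[(k_a/k_1)(1 − D₀(k_a−k_1)/(k_1 L₀))]
= [1/(1.08−0.171)] ln[(1.08/0.171)(1 − 0.932×0.9090/(0.171×33.5))]
= (1/0.9090) ln[6.316 × 0.8521] = 1.100 × ln(5.382) = 1.100 × 1.683 = 1.851 d.
L(t_c) = L₀ e^(−k_1 t_c) = 33.5 × 0.7286 = 24.41 mg/L, and at the critical point k_a D_c = k_1 L, so D_c = (0.171/1.08) × 24.41 = 3.865 mg/L.
Minimum DO = C_s − D_c = 8.43 − 3.865 = 4.565 mg/L.
x_c = v t_c = 0.541 m/s × 1.851 d × 86400 s/d = 86540 m ≈ 86.5 km.

t_c ≈ 1.85 d; D_c ≈ 3.86 mg/L; min DO ≈ 4.57 mg/L; x_c ≈ 86.5 km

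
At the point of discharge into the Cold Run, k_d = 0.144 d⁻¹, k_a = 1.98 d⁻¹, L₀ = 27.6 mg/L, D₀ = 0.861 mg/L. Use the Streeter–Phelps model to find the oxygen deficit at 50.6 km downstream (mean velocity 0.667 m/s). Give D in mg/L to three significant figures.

D ≈ 1.68 mg/L

Travel time t = x/v = 50.6 km / (0.667 m/s) = 50600 m / 0.667 m/s = 75860 s = 0.8780 d.
k_d L₀/(k_a−k_d) = 0.144×27.6/(1.98−0.144) = 3.974/1.836 = 2.165 mg/L.
e^(−k_d t) = e^(−0.144×0.8780) = 0.8812; e^(−k_a t) = e^(−1.98×0.8780) = 0.1758.
D = 2.165 × (0.8812 − 0.1758) + 0.861 × 0.1758 = 1.527 + 0.1513 = 1.678 mg/L.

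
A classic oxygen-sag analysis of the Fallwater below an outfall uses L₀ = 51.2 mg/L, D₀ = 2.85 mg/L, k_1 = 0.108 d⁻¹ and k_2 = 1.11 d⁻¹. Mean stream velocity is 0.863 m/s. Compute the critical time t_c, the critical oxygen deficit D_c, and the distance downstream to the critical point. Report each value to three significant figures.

t_c ≈ 1.60 d; D_c ≈ 4.19 mg/L; x_c ≈ 119 km

t_c = [1/(k_2−k_1)] ln[(k_2/k_1)(1 − D₀(k_2−k_1)/(k_1 L₀))]
= [1/(1.11−0.108)] ln[(1.11/0.108)(1 − 2.85×1.002/(0.108×51.2))]
= (1/1.002) ln[10.28 × 0.4836] = 0.9980 × ln(4.970) = 0.9980 × 1.603 = 1.600 d.
D_c = (k_1/k_2) L₀ e^(−k_1 t_c) = (0.108/1.11) × 51.2 × e^(−0.108×1.600) = 0.09730 × 51.2 × 0.8413 = 4.191 mg/L.
x_c = v t_c = 0.863 m/s × 1.600 d × 86400 s/d = 119300 m ≈ 119 km.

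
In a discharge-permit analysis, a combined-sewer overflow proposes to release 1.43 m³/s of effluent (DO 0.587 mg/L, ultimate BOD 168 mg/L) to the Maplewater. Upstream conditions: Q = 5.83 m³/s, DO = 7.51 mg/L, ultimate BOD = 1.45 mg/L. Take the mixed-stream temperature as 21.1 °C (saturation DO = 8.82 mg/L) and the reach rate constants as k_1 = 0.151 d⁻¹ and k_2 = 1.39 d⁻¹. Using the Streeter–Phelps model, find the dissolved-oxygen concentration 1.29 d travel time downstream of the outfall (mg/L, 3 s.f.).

Mixed DO = (5.83×7.51 + 1.43×0.587)/(5.83+1.43) = 44.62/7.260 = 6.146 mg/L.
Mixed L₀ = (5.83×1.45 + 1.43×168)/(7.260) = 248.7/7.260 = 34.26 mg/L.
Initial deficit D₀ = C_s − DO₀ = 8.82 − 6.146 = 2.674 mg/L.
D(1.29) = [0.151×34.26/(1.39−0.151)](e^(−0.151×1.29) − e^(−1.39×1.29)) + 2.674 e^(−1.39×1.29)
= 4.175 × (0.8230 − 0.1664) + 2.674 × 0.1664 = 3.186 mg/L.
DO = 8.82 − 3.186 = 5.634 mg/L.

DO ≈ 5.63 mg/L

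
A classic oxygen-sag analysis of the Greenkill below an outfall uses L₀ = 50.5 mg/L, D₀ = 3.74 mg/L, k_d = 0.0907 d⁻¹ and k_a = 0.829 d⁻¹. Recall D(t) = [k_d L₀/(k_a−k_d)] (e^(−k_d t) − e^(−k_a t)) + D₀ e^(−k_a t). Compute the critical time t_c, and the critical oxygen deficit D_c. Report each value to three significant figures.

t_c ≈ 1.75 d; D_c ≈ 4.72 mg/L

t_c = [1/(k_a−k_d)] ln[(k_a/k_d)(1 − D₀(k_a−k_d)/(k_d L₀))]
= [1/(0.829−0.0907)] ln[(0.829/0.0907)(1 − 3.74×0.7383/(0.0907×50.5))]
= (1/0.7383) ln[9.140 × 0.3972] = 1.354 × ln(3.630) = 1.354 × 1.289 = 1.746 d.
L(t_c) = L₀ e^(−k_d t_c) = 50.5 × 0.8535 = 43.10 mg/L, and at the critical point k_a D_c = k_d L, so D_c = (0.0907/0.829) × 43.10 = 4.716 mg/L.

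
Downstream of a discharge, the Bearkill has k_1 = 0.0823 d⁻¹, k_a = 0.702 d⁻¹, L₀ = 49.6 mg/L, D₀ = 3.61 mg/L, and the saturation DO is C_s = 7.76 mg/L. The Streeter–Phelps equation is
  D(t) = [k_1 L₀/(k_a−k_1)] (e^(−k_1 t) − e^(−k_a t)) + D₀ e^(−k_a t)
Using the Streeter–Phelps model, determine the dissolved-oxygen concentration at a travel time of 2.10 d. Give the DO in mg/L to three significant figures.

DO ≈ 2.90 mg/L

k_1 L₀/(k_a−k_1) = 0.0823×49.6/(0.702−0.0823) = 4.082/0.6197 = 6.587 mg/L.
e^(−k_1 t) = e^(−0.0823×2.100) = 0.8413; e^(−k_a t) = e^(−0.702×2.100) = 0.2290.
D = 6.587 × (0.8413 − 0.2290) + 3.61 × 0.2290 = 4.033 + 0.8266 = 4.860 mg/L.
DO = C_s − D = 7.76 − 4.860 = 2.900 mg/L.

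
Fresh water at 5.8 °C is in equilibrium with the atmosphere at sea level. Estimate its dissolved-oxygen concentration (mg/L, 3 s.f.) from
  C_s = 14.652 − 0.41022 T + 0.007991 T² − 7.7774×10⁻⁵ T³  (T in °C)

C_s = 14.652 − 0.41022×5.8 + 0.007991×5.8² − 7.7774×10⁻⁵×5.8³ = 12.53 mg/L.

C_s ≈ 12.5 mg/L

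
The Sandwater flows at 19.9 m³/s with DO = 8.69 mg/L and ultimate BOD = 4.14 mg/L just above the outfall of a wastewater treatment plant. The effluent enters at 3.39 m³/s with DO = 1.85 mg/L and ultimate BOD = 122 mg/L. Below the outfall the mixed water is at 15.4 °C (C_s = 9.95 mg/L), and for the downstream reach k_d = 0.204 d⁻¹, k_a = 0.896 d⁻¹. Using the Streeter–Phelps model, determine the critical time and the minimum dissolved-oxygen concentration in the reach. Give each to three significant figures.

Mixed DO = (19.9×8.69 + 3.39×1.85)/(19.9+3.39) = 179.2/23.29 = 7.694 mg/L.
Mixed L₀ = (19.9×4.14 + 3.39×122)/(23.29) = 496.0/23.29 = 21.30 mg/L.
Initial deficit D₀ = C_s − DO₀ = 9.95 − 7.694 = 2.256 mg/L.
t_c = (1/0.6920) ln[(0.896/0.204)(1 − 2.256×0.6920/(0.204×21.30))] = 1.445 × ln(2.814) = 1.495 d.
D_c = (0.204/0.896) × 21.30 × e^(−0.204×1.495) = 0.2277 × 21.30 × 0.7371 = 3.574 mg/L.
Minimum DO = 9.95 − 3.574 = 6.376 mg/L.

t_c ≈ 1.50 d; minimum DO ≈ 6.38 mg/L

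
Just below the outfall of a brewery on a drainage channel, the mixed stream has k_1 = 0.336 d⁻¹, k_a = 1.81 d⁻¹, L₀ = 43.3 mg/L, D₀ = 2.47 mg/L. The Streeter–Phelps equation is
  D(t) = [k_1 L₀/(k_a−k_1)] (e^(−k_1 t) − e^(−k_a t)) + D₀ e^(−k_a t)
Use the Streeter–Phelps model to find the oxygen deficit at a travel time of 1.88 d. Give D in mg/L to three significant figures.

D ≈ 5.00 mg/L

k_1 L₀/(k_a−k_1) = 0.336×43.3/(1.81−0.336) = 14.55/1.474 = 9.870 mg/L.
e^(−k_1 t) = e^(−0.336×1.880) = 0.5317; e^(−k_a t) = e^(−1.81×1.880) = 0.03328.
D = 9.870 × (0.5317 − 0.03328) + 2.47 × 0.03328 = 4.920 + 0.08220 = 5.002 mg/L.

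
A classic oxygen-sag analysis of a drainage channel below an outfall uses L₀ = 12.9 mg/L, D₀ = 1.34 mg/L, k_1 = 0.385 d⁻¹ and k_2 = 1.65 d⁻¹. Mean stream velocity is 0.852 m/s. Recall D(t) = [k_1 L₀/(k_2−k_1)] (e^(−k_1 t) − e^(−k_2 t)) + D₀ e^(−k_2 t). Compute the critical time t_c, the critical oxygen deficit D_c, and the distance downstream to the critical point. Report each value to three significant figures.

t_c ≈ 0.820 d; D_c ≈ 2.19 mg/L; x_c ≈ 60.4 km

With k_2/k_1 = 4.286 and 1 − D₀(k_2−k_1)/(k_1 L₀) = 0.6587,
t_c = ln(4.286 × 0.6587) / (1.65 − 0.385) = ln(2.823) / 1.265 = 1.038/1.265 = 0.8204 d.
L(t_c) = L₀ e^(−k_1 t_c) = 12.9 × 0.7292 = 9.406 mg/L, and at the critical point k_2 D_c = k_1 L, so D_c = (0.385/1.65) × 9.406 = 2.195 mg/L.
x_c = v t_c = 0.852 m/s × 0.8204 d × 86400 s/d = 60390 m ≈ 60.4 km.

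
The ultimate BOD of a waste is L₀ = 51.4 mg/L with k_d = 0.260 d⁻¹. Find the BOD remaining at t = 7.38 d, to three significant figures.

L_t = L₀ e^(−k_d t) = 51.4 × e^(−0.260×7.38) = 51.4 × 0.1468 = 7.545 mg/L.

L ≈ 7.54 mg/L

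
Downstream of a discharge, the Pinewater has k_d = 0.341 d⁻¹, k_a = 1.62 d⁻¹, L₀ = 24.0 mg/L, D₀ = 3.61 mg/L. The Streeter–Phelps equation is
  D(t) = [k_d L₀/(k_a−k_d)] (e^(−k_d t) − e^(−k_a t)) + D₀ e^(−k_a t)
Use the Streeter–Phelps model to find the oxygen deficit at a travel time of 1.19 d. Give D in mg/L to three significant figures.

D ≈ 3.86 mg/L

k_d L₀/(k_a−k_d) = 0.341×24.0/(1.62−0.341) = 8.184/1.279 = 6.399 mg/L.
e^(−k_d t) = e^(−0.341×1.190) = 0.6665; e^(−k_a t) = e^(−1.62×1.190) = 0.1455.
D = 6.399 × (0.6665 − 0.1455) + 3.61 × 0.1455 = 3.334 + 0.5251 = 3.859 mg/L.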